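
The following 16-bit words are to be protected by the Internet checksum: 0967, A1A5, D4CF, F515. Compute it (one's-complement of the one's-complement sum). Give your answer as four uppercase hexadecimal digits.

8B0D

One's-complement addition (fold any carry out of bit 15 back into bit 0):
  0x0967 + 0xA1A5 = 0x0AB0C
  0xAB0C + 0xD4CF = 0x17FDB → wrap carry → 0x7FDC
  0x7FDC + 0xF515 = 0x174F1 → wrap carry → 0x74F2
One's-complement sum = 0x74F2.
Checksum = ~0x74F2 & 0xFFFF = 0x8B0D.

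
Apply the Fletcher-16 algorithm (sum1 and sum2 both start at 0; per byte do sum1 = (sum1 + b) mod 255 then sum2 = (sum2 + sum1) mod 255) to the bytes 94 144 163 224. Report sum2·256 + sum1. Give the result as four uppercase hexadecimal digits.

5373

Running sums (mod 255):
  after byte 0 (94): sum1=94, sum2=94
  after byte 1 (144): sum1=238, sum2=77
  after byte 2 (163): sum1=146, sum2=223
  after byte 3 (224): sum1=115, sum2=83
Checksum = sum2·256 + sum1 = 83·256 + 115 = 21363 = 0x5373.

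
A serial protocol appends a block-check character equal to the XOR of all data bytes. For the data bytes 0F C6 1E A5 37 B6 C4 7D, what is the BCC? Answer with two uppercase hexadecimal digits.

XOR the bytes together:
  start with 0x0F
  0x0F ⊕ 0xC6 = 0xC9
  0xC9 ⊕ 0x1E = 0xD7
  0xD7 ⊕ 0xA5 = 0x72
  0x72 ⊕ 0x37 = 0x45
  0x45 ⊕ 0xB6 = 0xF3
  0xF3 ⊕ 0xC4 = 0x37
  0x37 ⊕ 0x7D = 0x4A

4A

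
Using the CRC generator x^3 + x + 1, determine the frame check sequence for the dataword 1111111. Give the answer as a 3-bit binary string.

000

Append 3 zeros: 1111111000. Divide by 1011 (XOR where the leading bit is 1):
  pos 0: 1111 XOR 1011 = 0100
  pos 1: 1001 XOR 1011 = 0010
  pos 3: 1011 XOR 1011 = 0000
Remainder (last 3 bits) = 000. This is the CRC / FCS.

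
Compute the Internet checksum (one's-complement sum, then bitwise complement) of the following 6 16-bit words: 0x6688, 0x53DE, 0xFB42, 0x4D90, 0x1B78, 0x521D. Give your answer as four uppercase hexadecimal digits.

8F30

One's-complement addition (fold any carry out of bit 15 back into bit 0):
  0x6688 + 0x53DE = 0x0BA66
  0xBA66 + 0xFB42 = 0x1B5A8 → wrap carry → 0xB5A9
  0xB5A9 + 0x4D90 = 0x10339 → wrap carry → 0x033A
  0x033A + 0x1B78 = 0x01EB2
  0x1EB2 + 0x521D = 0x070CF
One's-complement sum = 0x70CF.
Checksum = ~0x70CF & 0xFFFF = 0x8F30.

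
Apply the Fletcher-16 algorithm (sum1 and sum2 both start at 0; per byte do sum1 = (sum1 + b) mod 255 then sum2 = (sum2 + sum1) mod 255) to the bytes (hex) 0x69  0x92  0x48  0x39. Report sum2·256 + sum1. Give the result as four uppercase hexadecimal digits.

Running sums (mod 255):
  after byte 0 (0x69): sum1=105, sum2=105
  after byte 1 (0x92): sum1=251, sum2=101
  after byte 2 (0x48): sum1=68, sum2=169
  after byte 3 (0x39): sum1=125, sum2=39
Checksum = sum2·256 + sum1 = 39·256 + 125 = 10109 = 0x277D.

277D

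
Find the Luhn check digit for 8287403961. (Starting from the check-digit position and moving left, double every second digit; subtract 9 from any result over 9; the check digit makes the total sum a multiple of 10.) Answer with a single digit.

1

Partial digits right→left: 1 6 9 3 0 4 7 8 2 8
Double every second digit counting from the check-digit position (so the 1st, 3rd, 5th, ... of the partial from the right).
  doubled (with −9 where >9): 2 9 0 5 4 → sum 20
  kept as-is: 6 3 4 8 8 → sum 29
Total = 20 + 29 = 49.
Check digit = (10 − (49 mod 10)) mod 10 = 1.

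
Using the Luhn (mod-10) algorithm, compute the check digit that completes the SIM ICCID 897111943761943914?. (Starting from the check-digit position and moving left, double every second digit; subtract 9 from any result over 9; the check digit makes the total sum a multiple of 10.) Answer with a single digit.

Partial digits right→left: 4 1 9 3 4 9 1 6 7 3 4 9 1 1 1 7 9 8
Double every second digit counting from the check-digit position (so the 1st, 3rd, 5th, ... of the partial from the right).
  doubled (with −9 where >9): 8 9 8 2 5 8 2 2 9 → sum 53
  kept as-is: 1 3 9 6 3 9 1 7 8 → sum 47
Total = 53 + 47 = 100.
Check digit = (10 − (100 mod 10)) mod 10 = 0.

0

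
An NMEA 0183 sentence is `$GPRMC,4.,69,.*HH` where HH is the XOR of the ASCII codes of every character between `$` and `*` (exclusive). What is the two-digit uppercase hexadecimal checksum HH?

XOR the ASCII codes of the payload characters:
  'G' = 0x47 → acc = 0x47
  'P' = 0x50 → acc = 0x17
  'R' = 0x52 → acc = 0x45
  'M' = 0x4D → acc = 0x08
  'C' = 0x43 → acc = 0x4B
  ',' = 0x2C → acc = 0x67
  '4' = 0x34 → acc = 0x53
  '.' = 0x2E → acc = 0x7D
  ',' = 0x2C → acc = 0x51
  '6' = 0x36 → acc = 0x67
  '9' = 0x39 → acc = 0x5E
  ',' = 0x2C → acc = 0x72
  '.' = 0x2E → acc = 0x5C
Checksum = 0x5C.

5C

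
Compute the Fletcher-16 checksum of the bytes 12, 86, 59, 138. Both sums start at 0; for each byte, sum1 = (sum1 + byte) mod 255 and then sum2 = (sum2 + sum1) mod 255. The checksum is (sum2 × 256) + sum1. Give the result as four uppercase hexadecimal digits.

3428

Running sums (mod 255):
  after byte 0 (12): sum1=12, sum2=12
  after byte 1 (86): sum1=98, sum2=110
  after byte 2 (59): sum1=157, sum2=12
  after byte 3 (138): sum1=40, sum2=52
Checksum = sum2·256 + sum1 = 52·256 + 40 = 13352 = 0x3428.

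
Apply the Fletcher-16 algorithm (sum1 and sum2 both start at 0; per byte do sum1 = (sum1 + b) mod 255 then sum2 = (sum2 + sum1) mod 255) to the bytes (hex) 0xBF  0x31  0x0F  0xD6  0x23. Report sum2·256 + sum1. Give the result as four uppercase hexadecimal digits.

Running sums (mod 255):
  after byte 0 (0xBF): sum1=191, sum2=191
  after byte 1 (0x31): sum1=240, sum2=176
  after byte 2 (0x0F): sum1=0, sum2=176
  after byte 3 (0xD6): sum1=214, sum2=135
  after byte 4 (0x23): sum1=249, sum2=129
Checksum = sum2·256 + sum1 = 129·256 + 249 = 33273 = 0x81F9.

81F9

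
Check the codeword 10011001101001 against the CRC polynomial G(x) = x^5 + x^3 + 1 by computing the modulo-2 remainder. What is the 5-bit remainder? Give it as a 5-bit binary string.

Modulo-2 division of 10011001101001 by 101001:
  pos 0: 100110 XOR 101001 = 001111
  pos 2: 111101 XOR 101001 = 010100
  pos 3: 101001 XOR 101001 = 000000
Remainder = 01001 (nonzero — an error is detected).

01001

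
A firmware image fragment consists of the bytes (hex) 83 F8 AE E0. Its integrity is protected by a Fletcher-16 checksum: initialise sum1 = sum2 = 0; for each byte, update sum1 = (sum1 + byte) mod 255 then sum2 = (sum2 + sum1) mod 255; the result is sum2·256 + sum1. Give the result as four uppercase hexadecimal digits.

Running sums (mod 255):
  after byte 0 (83): sum1=131, sum2=131
  after byte 1 (F8): sum1=124, sum2=0
  after byte 2 (AE): sum1=43, sum2=43
  after byte 3 (E0): sum1=12, sum2=55
Checksum = sum2·256 + sum1 = 55·256 + 12 = 14092 = 0x370C.

370C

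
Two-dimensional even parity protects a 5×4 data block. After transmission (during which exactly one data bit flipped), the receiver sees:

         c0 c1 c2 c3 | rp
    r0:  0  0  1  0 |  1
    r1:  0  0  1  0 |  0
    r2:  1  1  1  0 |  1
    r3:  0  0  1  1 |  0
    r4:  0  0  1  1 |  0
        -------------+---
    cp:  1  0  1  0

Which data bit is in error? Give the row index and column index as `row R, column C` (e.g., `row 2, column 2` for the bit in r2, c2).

row 1, column 1

Recompute each row's even parity and compare to rp:
  r0: data parity 1, sent rp 1 → ok
  r1: data parity 1, sent rp 0 → mismatch
  r2: data parity 1, sent rp 1 → ok
  r3: data parity 0, sent rp 0 → ok
  r4: data parity 0, sent rp 0 → ok
Recompute each column's even parity and compare to cp:
  c0: data parity 1, sent cp 1 → ok
  c1: data parity 1, sent cp 0 → mismatch
  c2: data parity 1, sent cp 1 → ok
  c3: data parity 0, sent cp 0 → ok
Exactly one row (r1) and one column (c1) fail → the flipped bit is at their intersection.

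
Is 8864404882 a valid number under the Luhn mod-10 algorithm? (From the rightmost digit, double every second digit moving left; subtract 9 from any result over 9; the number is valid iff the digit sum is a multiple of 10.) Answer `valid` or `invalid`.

From the right, keep odd positions and double even positions (subtract 9 from any doubled value over 9):
  doubled (positions 2,4,...): 7 8 8 3 7 → sum 33
  kept (positions 1,3,...): 2 8 0 4 8 → sum 22
Total = 55.
55 mod 10 = 5, so the number is invalid.

invalid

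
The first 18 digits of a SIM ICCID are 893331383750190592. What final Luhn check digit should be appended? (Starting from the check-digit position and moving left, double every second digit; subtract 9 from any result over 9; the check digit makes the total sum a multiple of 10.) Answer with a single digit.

Partial digits right→left: 2 9 5 0 9 1 0 5 7 3 8 3 1 3 3 3 9 8
Double every second digit counting from the check-digit position (so the 1st, 3rd, 5th, ... of the partial from the right).
  doubled (with −9 where >9): 4 1 9 0 5 7 2 6 9 → sum 43
  kept as-is: 9 0 1 5 3 3 3 3 8 → sum 35
Total = 43 + 35 = 78.
Check digit = (10 − (78 mod 10)) mod 10 = 2.

2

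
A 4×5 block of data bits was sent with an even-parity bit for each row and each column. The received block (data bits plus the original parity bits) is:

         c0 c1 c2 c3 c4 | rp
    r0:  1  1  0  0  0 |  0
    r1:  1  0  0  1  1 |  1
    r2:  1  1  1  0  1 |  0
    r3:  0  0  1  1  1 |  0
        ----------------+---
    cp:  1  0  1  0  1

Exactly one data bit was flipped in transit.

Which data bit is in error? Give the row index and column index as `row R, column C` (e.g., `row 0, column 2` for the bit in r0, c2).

Recompute each row's even parity and compare to rp:
  r0: data parity 0, sent rp 0 → ok
  r1: data parity 1, sent rp 1 → ok
  r2: data parity 0, sent rp 0 → ok
  r3: data parity 1, sent rp 0 → mismatch
Recompute each column's even parity and compare to cp:
  c0: data parity 1, sent cp 1 → ok
  c1: data parity 0, sent cp 0 → ok
  c2: data parity 0, sent cp 1 → mismatch
  c3: data parity 0, sent cp 0 → ok
  c4: data parity 1, sent cp 1 → ok
Exactly one row (r3) and one column (c2) fail → the flipped bit is at their intersection.

row 3, column 2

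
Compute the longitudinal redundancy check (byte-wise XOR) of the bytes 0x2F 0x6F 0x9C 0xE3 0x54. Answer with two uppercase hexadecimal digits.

6B

XOR the bytes together:
  start with 0x2F
  0x2F ⊕ 0x6F = 0x40
  0x40 ⊕ 0x9C = 0xDC
  0xDC ⊕ 0xE3 = 0x3F
  0x3F ⊕ 0x54 = 0x6B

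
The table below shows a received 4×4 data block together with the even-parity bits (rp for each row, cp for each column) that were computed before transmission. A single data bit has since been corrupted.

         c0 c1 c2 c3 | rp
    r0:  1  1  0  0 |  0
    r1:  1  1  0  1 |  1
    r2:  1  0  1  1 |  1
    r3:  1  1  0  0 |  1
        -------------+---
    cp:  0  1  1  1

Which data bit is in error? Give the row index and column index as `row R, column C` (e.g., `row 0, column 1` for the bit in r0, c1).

row 3, column 3

Recompute each row's even parity and compare to rp:
  r0: data parity 0, sent rp 0 → ok
  r1: data parity 1, sent rp 1 → ok
  r2: data parity 1, sent rp 1 → ok
  r3: data parity 0, sent rp 1 → mismatch
Recompute each column's even parity and compare to cp:
  c0: data parity 0, sent cp 0 → ok
  c1: data parity 1, sent cp 1 → ok
  c2: data parity 1, sent cp 1 → ok
  c3: data parity 0, sent cp 1 → mismatch
Exactly one row (r3) and one column (c3) fail → the flipped bit is at their intersection.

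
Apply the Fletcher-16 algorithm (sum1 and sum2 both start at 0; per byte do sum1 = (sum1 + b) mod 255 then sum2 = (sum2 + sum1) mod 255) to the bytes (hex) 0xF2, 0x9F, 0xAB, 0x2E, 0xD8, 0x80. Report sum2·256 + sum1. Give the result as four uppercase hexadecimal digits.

3BC5

Running sums (mod 255):
  after byte 0 (0xF2): sum1=242, sum2=242
  after byte 1 (0x9F): sum1=146, sum2=133
  after byte 2 (0xAB): sum1=62, sum2=195
  after byte 3 (0x2E): sum1=108, sum2=48
  after byte 4 (0xD8): sum1=69, sum2=117
  after byte 5 (0x80): sum1=197, sum2=59
Checksum = sum2·256 + sum1 = 59·256 + 197 = 15301 = 0x3BC5.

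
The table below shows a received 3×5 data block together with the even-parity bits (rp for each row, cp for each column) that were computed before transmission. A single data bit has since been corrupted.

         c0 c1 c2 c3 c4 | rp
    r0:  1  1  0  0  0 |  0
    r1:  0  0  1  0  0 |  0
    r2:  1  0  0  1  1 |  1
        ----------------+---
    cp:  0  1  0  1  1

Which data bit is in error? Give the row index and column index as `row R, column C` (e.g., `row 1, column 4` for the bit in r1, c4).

Recompute each row's even parity and compare to rp:
  r0: data parity 0, sent rp 0 → ok
  r1: data parity 1, sent rp 0 → mismatch
  r2: data parity 1, sent rp 1 → ok
Recompute each column's even parity and compare to cp:
  c0: data parity 0, sent cp 0 → ok
  c1: data parity 1, sent cp 1 → ok
  c2: data parity 1, sent cp 0 → mismatch
  c3: data parity 1, sent cp 1 → ok
  c4: data parity 1, sent cp 1 → ok
Exactly one row (r1) and one column (c2) fail → the flipped bit is at their intersection.

row 1, column 2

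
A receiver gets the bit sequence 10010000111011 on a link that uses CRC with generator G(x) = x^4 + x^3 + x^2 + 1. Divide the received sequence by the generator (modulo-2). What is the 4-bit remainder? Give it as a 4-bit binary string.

Modulo-2 division of 10010000111011 by 11101:
  pos 0: 10010 XOR 11101 = 01111
  pos 1: 11110 XOR 11101 = 00011
  pos 4: 11001 XOR 11101 = 00100
  pos 6: 10011 XOR 11101 = 01110
  pos 7: 11100 XOR 11101 = 00001
Remainder = 0111 (nonzero — an error is detected).

0111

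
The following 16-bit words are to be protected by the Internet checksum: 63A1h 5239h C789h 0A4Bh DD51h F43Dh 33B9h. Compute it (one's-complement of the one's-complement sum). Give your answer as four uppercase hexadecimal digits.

One's-complement addition (fold any carry out of bit 15 back into bit 0):
  0x63A1 + 0x5239 = 0x0B5DA
  0xB5DA + 0xC789 = 0x17D63 → wrap carry → 0x7D64
  0x7D64 + 0x0A4B = 0x087AF
  0x87AF + 0xDD51 = 0x16500 → wrap carry → 0x6501
  0x6501 + 0xF43D = 0x1593E → wrap carry → 0x593F
  0x593F + 0x33B9 = 0x08CF8
One's-complement sum = 0x8CF8.
Checksum = ~0x8CF8 & 0xFFFF = 0x7307.

7307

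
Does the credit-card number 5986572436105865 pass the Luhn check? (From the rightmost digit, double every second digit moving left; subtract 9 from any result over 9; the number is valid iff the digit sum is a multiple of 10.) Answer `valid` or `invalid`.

From the right, keep odd positions and double even positions (subtract 9 from any doubled value over 9):
  doubled (positions 2,4,...): 3 1 2 6 4 1 7 1 → sum 25
  kept (positions 1,3,...): 5 8 0 6 4 7 6 9 → sum 45
Total = 70.
70 mod 10 = 0, so the number is valid.

valid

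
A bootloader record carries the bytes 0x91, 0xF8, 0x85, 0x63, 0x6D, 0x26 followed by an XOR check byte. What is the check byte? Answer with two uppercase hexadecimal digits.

C4

XOR the bytes together:
  start with 0x91
  0x91 ⊕ 0xF8 = 0x69
  0x69 ⊕ 0x85 = 0xEC
  0xEC ⊕ 0x63 = 0x8F
  0x8F ⊕ 0x6D = 0xE2
  0xE2 ⊕ 0x26 = 0xC4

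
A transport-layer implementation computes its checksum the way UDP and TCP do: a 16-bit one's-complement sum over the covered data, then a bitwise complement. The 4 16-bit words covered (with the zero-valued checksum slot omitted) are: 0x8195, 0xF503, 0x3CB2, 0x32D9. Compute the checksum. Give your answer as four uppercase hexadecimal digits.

19DB

One's-complement addition (fold any carry out of bit 15 back into bit 0):
  0x8195 + 0xF503 = 0x17698 → wrap carry → 0x7699
  0x7699 + 0x3CB2 = 0x0B34B
  0xB34B + 0x32D9 = 0x0E624
One's-complement sum = 0xE624.
Checksum = ~0xE624 & 0xFFFF = 0x19DB.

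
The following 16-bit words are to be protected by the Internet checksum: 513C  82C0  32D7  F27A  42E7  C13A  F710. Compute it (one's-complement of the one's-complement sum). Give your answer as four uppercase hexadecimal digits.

One's-complement addition (fold any carry out of bit 15 back into bit 0):
  0x513C + 0x82C0 = 0x0D3FC
  0xD3FC + 0x32D7 = 0x106D3 → wrap carry → 0x06D4
  0x06D4 + 0xF27A = 0x0F94E
  0xF94E + 0x42E7 = 0x13C35 → wrap carry → 0x3C36
  0x3C36 + 0xC13A = 0x0FD70
  0xFD70 + 0xF710 = 0x1F480 → wrap carry → 0xF481
One's-complement sum = 0xF481.
Checksum = ~0xF481 & 0xFFFF = 0x0B7E.

0B7E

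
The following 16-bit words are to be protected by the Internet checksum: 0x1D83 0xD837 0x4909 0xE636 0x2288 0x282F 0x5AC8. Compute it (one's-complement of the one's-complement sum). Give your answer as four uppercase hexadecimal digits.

3585

One's-complement addition (fold any carry out of bit 15 back into bit 0):
  0x1D83 + 0xD837 = 0x0F5BA
  0xF5BA + 0x4909 = 0x13EC3 → wrap carry → 0x3EC4
  0x3EC4 + 0xE636 = 0x124FA → wrap carry → 0x24FB
  0x24FB + 0x2288 = 0x04783
  0x4783 + 0x282F = 0x06FB2
  0x6FB2 + 0x5AC8 = 0x0CA7A
One's-complement sum = 0xCA7A.
Checksum = ~0xCA7A & 0xFFFF = 0x3585.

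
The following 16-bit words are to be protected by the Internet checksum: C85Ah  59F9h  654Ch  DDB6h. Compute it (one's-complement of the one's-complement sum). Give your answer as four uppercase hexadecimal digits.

One's-complement addition (fold any carry out of bit 15 back into bit 0):
  0xC85A + 0x59F9 = 0x12253 → wrap carry → 0x2254
  0x2254 + 0x654C = 0x087A0
  0x87A0 + 0xDDB6 = 0x16556 → wrap carry → 0x6557
One's-complement sum = 0x6557.
Checksum = ~0x6557 & 0xFFFF = 0x9AA8.

9AA8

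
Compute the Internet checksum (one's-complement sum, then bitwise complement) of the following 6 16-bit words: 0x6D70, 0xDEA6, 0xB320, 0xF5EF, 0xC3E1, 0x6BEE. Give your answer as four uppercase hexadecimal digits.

One's-complement addition (fold any carry out of bit 15 back into bit 0):
  0x6D70 + 0xDEA6 = 0x14C16 → wrap carry → 0x4C17
  0x4C17 + 0xB320 = 0x0FF37
  0xFF37 + 0xF5EF = 0x1F526 → wrap carry → 0xF527
  0xF527 + 0xC3E1 = 0x1B908 → wrap carry → 0xB909
  0xB909 + 0x6BEE = 0x124F7 → wrap carry → 0x24F8
One's-complement sum = 0x24F8.
Checksum = ~0x24F8 & 0xFFFF = 0xDB07.

DB07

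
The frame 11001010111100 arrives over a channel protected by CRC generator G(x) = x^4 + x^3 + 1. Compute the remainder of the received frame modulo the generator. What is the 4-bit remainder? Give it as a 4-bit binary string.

Modulo-2 division of 11001010111100 by 11001:
  pos 0: 11001 XOR 11001 = 00000
  pos 6: 10111 XOR 11001 = 01110
  pos 7: 11101 XOR 11001 = 00100
  pos 9: 10000 XOR 11001 = 01001
Remainder = 1001 (nonzero — an error is detected).

1001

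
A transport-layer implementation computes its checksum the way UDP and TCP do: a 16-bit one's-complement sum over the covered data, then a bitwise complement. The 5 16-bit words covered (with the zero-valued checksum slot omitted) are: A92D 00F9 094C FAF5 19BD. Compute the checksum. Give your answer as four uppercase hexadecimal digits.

37DA

One's-complement addition (fold any carry out of bit 15 back into bit 0):
  0xA92D + 0x00F9 = 0x0AA26
  0xAA26 + 0x094C = 0x0B372
  0xB372 + 0xFAF5 = 0x1AE67 → wrap carry → 0xAE68
  0xAE68 + 0x19BD = 0x0C825
One's-complement sum = 0xC825.
Checksum = ~0xC825 & 0xFFFF = 0x37DA.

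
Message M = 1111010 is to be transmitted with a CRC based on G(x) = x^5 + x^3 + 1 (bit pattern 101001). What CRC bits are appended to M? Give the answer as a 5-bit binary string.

01001

Append 5 zeros: 111101000000. Divide by 101001 (XOR where the leading bit is 1):
  pos 0: 111101 XOR 101001 = 010100
  pos 1: 101000 XOR 101001 = 000001
  pos 6: 100000 XOR 101001 = 001001
Remainder (last 5 bits) = 01001. This is the CRC / FCS.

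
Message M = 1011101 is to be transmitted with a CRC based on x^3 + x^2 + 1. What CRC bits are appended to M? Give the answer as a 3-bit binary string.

Append 3 zeros: 1011101000. Divide by 1101 (XOR where the leading bit is 1):
  pos 0: 1011 XOR 1101 = 0110
  pos 1: 1101 XOR 1101 = 0000
  pos 6: 1000 XOR 1101 = 0101
Remainder (last 3 bits) = 101. This is the CRC / FCS.

101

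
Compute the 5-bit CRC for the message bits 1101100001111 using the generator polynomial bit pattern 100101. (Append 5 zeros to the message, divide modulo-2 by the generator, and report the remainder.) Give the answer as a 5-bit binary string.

11111

Append 5 zeros: 110110000111100000. Divide by 100101 (XOR where the leading bit is 1):
  pos 0: 110110 XOR 100101 = 010011
  pos 1: 100110 XOR 100101 = 000011
  pos 5: 110011 XOR 100101 = 010110
  pos 6: 101101 XOR 100101 = 001000
  pos 8: 100010 XOR 100101 = 000111
  pos 11: 111000 XOR 100101 = 011101
  pos 12: 111010 XOR 100101 = 011111
Remainder (last 5 bits) = 11111. This is the CRC / FCS.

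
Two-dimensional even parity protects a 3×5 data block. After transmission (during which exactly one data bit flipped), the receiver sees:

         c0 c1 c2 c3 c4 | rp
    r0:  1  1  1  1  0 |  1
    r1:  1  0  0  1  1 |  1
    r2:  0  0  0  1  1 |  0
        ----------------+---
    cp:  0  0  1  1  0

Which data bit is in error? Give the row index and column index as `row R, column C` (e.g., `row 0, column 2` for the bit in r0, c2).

Recompute each row's even parity and compare to rp:
  r0: data parity 0, sent rp 1 → mismatch
  r1: data parity 1, sent rp 1 → ok
  r2: data parity 0, sent rp 0 → ok
Recompute each column's even parity and compare to cp:
  c0: data parity 0, sent cp 0 → ok
  c1: data parity 1, sent cp 0 → mismatch
  c2: data parity 1, sent cp 1 → ok
  c3: data parity 1, sent cp 1 → ok
  c4: data parity 0, sent cp 0 → ok
Exactly one row (r0) and one column (c1) fail → the flipped bit is at their intersection.

row 0, column 1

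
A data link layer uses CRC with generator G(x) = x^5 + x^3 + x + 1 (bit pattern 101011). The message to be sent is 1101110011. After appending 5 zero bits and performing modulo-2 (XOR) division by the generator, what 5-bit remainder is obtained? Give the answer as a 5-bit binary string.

10101

Append 5 zeros: 110111001100000. Divide by 101011 (XOR where the leading bit is 1):
  pos 0: 110111 XOR 101011 = 011100
  pos 1: 111000 XOR 101011 = 010011
  pos 2: 100110 XOR 101011 = 001101
  pos 4: 110111 XOR 101011 = 011100
  pos 5: 111000 XOR 101011 = 010011
  pos 6: 100110 XOR 101011 = 001101
  pos 8: 110100 XOR 101011 = 011111
  pos 9: 111110 XOR 101011 = 010101
Remainder (last 5 bits) = 10101. This is the CRC / FCS.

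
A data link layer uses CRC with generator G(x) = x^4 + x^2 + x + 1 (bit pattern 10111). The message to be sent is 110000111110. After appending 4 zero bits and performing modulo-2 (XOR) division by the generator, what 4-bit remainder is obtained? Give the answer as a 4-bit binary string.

0001

Append 4 zeros: 1100001111100000. Divide by 10111 (XOR where the leading bit is 1):
  pos 0: 11000 XOR 10111 = 01111
  pos 1: 11110 XOR 10111 = 01001
  pos 2: 10011 XOR 10111 = 00100
  pos 4: 10011 XOR 10111 = 00100
  pos 6: 10011 XOR 10111 = 00100
  pos 8: 10000 XOR 10111 = 00111
  pos 10: 11100 XOR 10111 = 01011
  pos 11: 10110 XOR 10111 = 00001
Remainder (last 4 bits) = 0001. This is the CRC / FCS.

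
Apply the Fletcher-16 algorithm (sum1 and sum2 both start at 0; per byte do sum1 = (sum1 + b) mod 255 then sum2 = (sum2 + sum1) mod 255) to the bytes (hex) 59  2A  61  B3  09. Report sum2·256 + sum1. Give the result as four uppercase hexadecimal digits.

Running sums (mod 255):
  after byte 0 (59): sum1=89, sum2=89
  after byte 1 (2A): sum1=131, sum2=220
  after byte 2 (61): sum1=228, sum2=193
  after byte 3 (B3): sum1=152, sum2=90
  after byte 4 (09): sum1=161, sum2=251
Checksum = sum2·256 + sum1 = 251·256 + 161 = 64417 = 0xFBA1.

FBA1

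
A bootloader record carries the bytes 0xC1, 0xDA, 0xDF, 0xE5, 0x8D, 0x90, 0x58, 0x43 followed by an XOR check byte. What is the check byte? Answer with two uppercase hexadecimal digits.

XOR the bytes together:
  start with 0xC1
  0xC1 ⊕ 0xDA = 0x1B
  0x1B ⊕ 0xDF = 0xC4
  0xC4 ⊕ 0xE5 = 0x21
  0x21 ⊕ 0x8D = 0xAC
  0xAC ⊕ 0x90 = 0x3C
  0x3C ⊕ 0x58 = 0x64
  0x64 ⊕ 0x43 = 0x27

27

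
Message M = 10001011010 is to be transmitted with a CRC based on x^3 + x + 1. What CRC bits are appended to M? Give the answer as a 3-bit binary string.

Append 3 zeros: 10001011010000. Divide by 1011 (XOR where the leading bit is 1):
  pos 0: 1000 XOR 1011 = 0011
  pos 2: 1110 XOR 1011 = 0101
  pos 3: 1011 XOR 1011 = 0000
  pos 7: 1010 XOR 1011 = 0001
  pos 10: 1000 XOR 1011 = 0011
Remainder (last 3 bits) = 011. This is the CRC / FCS.

011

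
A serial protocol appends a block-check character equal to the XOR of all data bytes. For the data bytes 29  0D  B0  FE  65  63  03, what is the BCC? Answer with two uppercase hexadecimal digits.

6F

XOR the bytes together:
  start with 0x29
  0x29 ⊕ 0x0D = 0x24
  0x24 ⊕ 0xB0 = 0x94
  0x94 ⊕ 0xFE = 0x6A
  0x6A ⊕ 0x65 = 0x0F
  0x0F ⊕ 0x63 = 0x6C
  0x6C ⊕ 0x03 = 0x6F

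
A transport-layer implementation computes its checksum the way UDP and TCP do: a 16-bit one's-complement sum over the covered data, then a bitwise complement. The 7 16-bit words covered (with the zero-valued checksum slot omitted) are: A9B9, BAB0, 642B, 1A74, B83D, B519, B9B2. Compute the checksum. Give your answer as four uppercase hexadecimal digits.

F5EB

One's-complement addition (fold any carry out of bit 15 back into bit 0):
  0xA9B9 + 0xBAB0 = 0x16469 → wrap carry → 0x646A
  0x646A + 0x642B = 0x0C895
  0xC895 + 0x1A74 = 0x0E309
  0xE309 + 0xB83D = 0x19B46 → wrap carry → 0x9B47
  0x9B47 + 0xB519 = 0x15060 → wrap carry → 0x5061
  0x5061 + 0xB9B2 = 0x10A13 → wrap carry → 0x0A14
One's-complement sum = 0x0A14.
Checksum = ~0x0A14 & 0xFFFF = 0xF5EB.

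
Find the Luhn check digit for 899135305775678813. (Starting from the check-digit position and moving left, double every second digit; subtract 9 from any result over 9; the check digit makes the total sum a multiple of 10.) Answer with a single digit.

4

Partial digits right→left: 3 1 8 8 7 6 5 7 7 5 0 3 5 3 1 9 9 8
Double every second digit counting from the check-digit position (so the 1st, 3rd, 5th, ... of the partial from the right).
  doubled (with −9 where >9): 6 7 5 1 5 0 1 2 9 → sum 36
  kept as-is: 1 8 6 7 5 3 3 9 8 → sum 50
Total = 36 + 50 = 86.
Check digit = (10 − (86 mod 10)) mod 10 = 4.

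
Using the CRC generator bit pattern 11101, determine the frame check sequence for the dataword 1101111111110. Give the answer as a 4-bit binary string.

0100

Append 4 zeros: 11011111111100000. Divide by 11101 (XOR where the leading bit is 1):
  pos 0: 11011 XOR 11101 = 00110
  pos 2: 11011 XOR 11101 = 00110
  pos 4: 11011 XOR 11101 = 00110
  pos 6: 11011 XOR 11101 = 00110
  pos 8: 11010 XOR 11101 = 00111
  pos 10: 11100 XOR 11101 = 00001
Remainder (last 4 bits) = 0100. This is the CRC / FCS.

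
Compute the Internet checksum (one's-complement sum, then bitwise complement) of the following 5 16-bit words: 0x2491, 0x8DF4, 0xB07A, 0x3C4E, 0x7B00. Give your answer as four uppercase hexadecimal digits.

E5B0

One's-complement addition (fold any carry out of bit 15 back into bit 0):
  0x2491 + 0x8DF4 = 0x0B285
  0xB285 + 0xB07A = 0x162FF → wrap carry → 0x6300
  0x6300 + 0x3C4E = 0x09F4E
  0x9F4E + 0x7B00 = 0x11A4E → wrap carry → 0x1A4F
One's-complement sum = 0x1A4F.
Checksum = ~0x1A4F & 0xFFFF = 0xE5B0.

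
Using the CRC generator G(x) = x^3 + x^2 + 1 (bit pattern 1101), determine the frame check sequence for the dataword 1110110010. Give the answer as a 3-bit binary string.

101

Append 3 zeros: 1110110010000. Divide by 1101 (XOR where the leading bit is 1):
  pos 0: 1110 XOR 1101 = 0011
  pos 2: 1111 XOR 1101 = 0010
  pos 4: 1000 XOR 1101 = 0101
  pos 5: 1011 XOR 1101 = 0110
  pos 6: 1100 XOR 1101 = 0001
  pos 9: 1000 XOR 1101 = 0101
Remainder (last 3 bits) = 101. This is the CRC / FCS.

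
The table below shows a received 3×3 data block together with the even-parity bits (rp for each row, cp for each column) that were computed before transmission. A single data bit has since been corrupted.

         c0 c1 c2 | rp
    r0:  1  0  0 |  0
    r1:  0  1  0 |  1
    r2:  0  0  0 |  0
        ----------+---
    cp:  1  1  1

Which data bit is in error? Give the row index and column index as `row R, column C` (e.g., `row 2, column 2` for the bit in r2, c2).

row 0, column 2

Recompute each row's even parity and compare to rp:
  r0: data parity 1, sent rp 0 → mismatch
  r1: data parity 1, sent rp 1 → ok
  r2: data parity 0, sent rp 0 → ok
Recompute each column's even parity and compare to cp:
  c0: data parity 1, sent cp 1 → ok
  c1: data parity 1, sent cp 1 → ok
  c2: data parity 0, sent cp 1 → mismatch
Exactly one row (r0) and one column (c2) fail → the flipped bit is at their intersection.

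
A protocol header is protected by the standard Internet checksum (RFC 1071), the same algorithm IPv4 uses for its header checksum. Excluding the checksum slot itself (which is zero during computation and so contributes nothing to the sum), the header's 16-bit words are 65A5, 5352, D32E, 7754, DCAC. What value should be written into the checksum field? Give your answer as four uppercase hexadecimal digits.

One's-complement addition (fold any carry out of bit 15 back into bit 0):
  0x65A5 + 0x5352 = 0x0B8F7
  0xB8F7 + 0xD32E = 0x18C25 → wrap carry → 0x8C26
  0x8C26 + 0x7754 = 0x1037A → wrap carry → 0x037B
  0x037B + 0xDCAC = 0x0E027
One's-complement sum = 0xE027.
Checksum = ~0xE027 & 0xFFFF = 0x1FD8.

1FD8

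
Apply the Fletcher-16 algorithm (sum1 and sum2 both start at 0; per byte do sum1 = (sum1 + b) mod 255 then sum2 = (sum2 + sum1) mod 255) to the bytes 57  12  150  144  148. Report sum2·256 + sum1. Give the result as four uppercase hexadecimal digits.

C701

Running sums (mod 255):
  after byte 0 (57): sum1=57, sum2=57
  after byte 1 (12): sum1=69, sum2=126
  after byte 2 (150): sum1=219, sum2=90
  after byte 3 (144): sum1=108, sum2=198
  after byte 4 (148): sum1=1, sum2=199
Checksum = sum2·256 + sum1 = 199·256 + 1 = 50945 = 0xC701.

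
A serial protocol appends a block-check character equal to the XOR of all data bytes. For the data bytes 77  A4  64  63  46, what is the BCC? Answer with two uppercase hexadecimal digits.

92

XOR the bytes together:
  start with 0x77
  0x77 ⊕ 0xA4 = 0xD3
  0xD3 ⊕ 0x64 = 0xB7
  0xB7 ⊕ 0x63 = 0xD4
  0xD4 ⊕ 0x46 = 0x92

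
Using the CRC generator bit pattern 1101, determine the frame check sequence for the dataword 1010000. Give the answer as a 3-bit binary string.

Append 3 zeros: 1010000000. Divide by 1101 (XOR where the leading bit is 1):
  pos 0: 1010 XOR 1101 = 0111
  pos 1: 1110 XOR 1101 = 0011
  pos 3: 1100 XOR 1101 = 0001
  pos 6: 1000 XOR 1101 = 0101
Remainder (last 3 bits) = 101. This is the CRC / FCS.

101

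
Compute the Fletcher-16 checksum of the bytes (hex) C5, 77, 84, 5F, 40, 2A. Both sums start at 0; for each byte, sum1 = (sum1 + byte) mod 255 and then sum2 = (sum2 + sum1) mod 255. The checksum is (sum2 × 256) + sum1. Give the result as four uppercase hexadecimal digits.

Running sums (mod 255):
  after byte 0 (C5): sum1=197, sum2=197
  after byte 1 (77): sum1=61, sum2=3
  after byte 2 (84): sum1=193, sum2=196
  after byte 3 (5F): sum1=33, sum2=229
  after byte 4 (40): sum1=97, sum2=71
  after byte 5 (2A): sum1=139, sum2=210
Checksum = sum2·256 + sum1 = 210·256 + 139 = 53899 = 0xD28B.

D28B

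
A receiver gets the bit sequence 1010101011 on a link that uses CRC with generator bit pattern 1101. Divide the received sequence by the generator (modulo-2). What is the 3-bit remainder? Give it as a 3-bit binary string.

000

Modulo-2 division of 1010101011 by 1101:
  pos 0: 1010 XOR 1101 = 0111
  pos 1: 1111 XOR 1101 = 0010
  pos 3: 1001 XOR 1101 = 0100
  pos 4: 1000 XOR 1101 = 0101
  pos 5: 1011 XOR 1101 = 0110
  pos 6: 1101 XOR 1101 = 0000
Remainder = 000 (zero — the frame passes the CRC check).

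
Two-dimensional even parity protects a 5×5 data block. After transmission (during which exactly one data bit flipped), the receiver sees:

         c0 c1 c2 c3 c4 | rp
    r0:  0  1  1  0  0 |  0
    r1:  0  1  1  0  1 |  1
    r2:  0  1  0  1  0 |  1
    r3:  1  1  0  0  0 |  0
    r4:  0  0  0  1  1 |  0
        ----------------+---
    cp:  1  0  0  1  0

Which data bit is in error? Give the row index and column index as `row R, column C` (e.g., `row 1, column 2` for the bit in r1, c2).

row 2, column 3

Recompute each row's even parity and compare to rp:
  r0: data parity 0, sent rp 0 → ok
  r1: data parity 1, sent rp 1 → ok
  r2: data parity 0, sent rp 1 → mismatch
  r3: data parity 0, sent rp 0 → ok
  r4: data parity 0, sent rp 0 → ok
Recompute each column's even parity and compare to cp:
  c0: data parity 1, sent cp 1 → ok
  c1: data parity 0, sent cp 0 → ok
  c2: data parity 0, sent cp 0 → ok
  c3: data parity 0, sent cp 1 → mismatch
  c4: data parity 0, sent cp 0 → ok
Exactly one row (r2) and one column (c3) fail → the flipped bit is at their intersection.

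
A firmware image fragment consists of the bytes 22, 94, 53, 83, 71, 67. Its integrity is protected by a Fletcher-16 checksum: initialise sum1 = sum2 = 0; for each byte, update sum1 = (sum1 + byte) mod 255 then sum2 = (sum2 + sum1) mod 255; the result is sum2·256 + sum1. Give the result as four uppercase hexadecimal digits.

Running sums (mod 255):
  after byte 0 (22): sum1=22, sum2=22
  after byte 1 (94): sum1=116, sum2=138
  after byte 2 (53): sum1=169, sum2=52
  after byte 3 (83): sum1=252, sum2=49
  after byte 4 (71): sum1=68, sum2=117
  after byte 5 (67): sum1=135, sum2=252
Checksum = sum2·256 + sum1 = 252·256 + 135 = 64647 = 0xFC87.

FC87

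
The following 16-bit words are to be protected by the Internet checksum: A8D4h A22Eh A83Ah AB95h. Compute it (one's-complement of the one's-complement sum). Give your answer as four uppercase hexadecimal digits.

612C

One's-complement addition (fold any carry out of bit 15 back into bit 0):
  0xA8D4 + 0xA22E = 0x14B02 → wrap carry → 0x4B03
  0x4B03 + 0xA83A = 0x0F33D
  0xF33D + 0xAB95 = 0x19ED2 → wrap carry → 0x9ED3
One's-complement sum = 0x9ED3.
Checksum = ~0x9ED3 & 0xFFFF = 0x612C.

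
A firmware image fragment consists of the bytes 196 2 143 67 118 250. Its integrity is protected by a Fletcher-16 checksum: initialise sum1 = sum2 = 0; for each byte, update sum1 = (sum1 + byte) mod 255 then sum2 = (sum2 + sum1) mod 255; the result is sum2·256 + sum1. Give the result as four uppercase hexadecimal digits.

Running sums (mod 255):
  after byte 0 (196): sum1=196, sum2=196
  after byte 1 (2): sum1=198, sum2=139
  after byte 2 (143): sum1=86, sum2=225
  after byte 3 (67): sum1=153, sum2=123
  after byte 4 (118): sum1=16, sum2=139
  after byte 5 (250): sum1=11, sum2=150
Checksum = sum2·256 + sum1 = 150·256 + 11 = 38411 = 0x960B.

960B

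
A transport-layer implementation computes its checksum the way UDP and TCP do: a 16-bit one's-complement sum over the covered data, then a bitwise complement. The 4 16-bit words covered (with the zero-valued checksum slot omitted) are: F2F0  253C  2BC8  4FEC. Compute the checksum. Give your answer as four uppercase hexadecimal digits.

One's-complement addition (fold any carry out of bit 15 back into bit 0):
  0xF2F0 + 0x253C = 0x1182C → wrap carry → 0x182D
  0x182D + 0x2BC8 = 0x043F5
  0x43F5 + 0x4FEC = 0x093E1
One's-complement sum = 0x93E1.
Checksum = ~0x93E1 & 0xFFFF = 0x6C1E.

6C1E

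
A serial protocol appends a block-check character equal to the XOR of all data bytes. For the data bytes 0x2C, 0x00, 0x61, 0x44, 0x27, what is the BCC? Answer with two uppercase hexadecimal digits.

XOR the bytes together:
  start with 0x2C
  0x2C ⊕ 0x00 = 0x2C
  0x2C ⊕ 0x61 = 0x4D
  0x4D ⊕ 0x44 = 0x09
  0x09 ⊕ 0x27 = 0x2E

2E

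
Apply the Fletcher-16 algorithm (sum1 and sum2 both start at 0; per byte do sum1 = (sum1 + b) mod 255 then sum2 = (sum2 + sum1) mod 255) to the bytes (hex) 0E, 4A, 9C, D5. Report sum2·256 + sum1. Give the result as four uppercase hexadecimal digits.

Running sums (mod 255):
  after byte 0 (0E): sum1=14, sum2=14
  after byte 1 (4A): sum1=88, sum2=102
  after byte 2 (9C): sum1=244, sum2=91
  after byte 3 (D5): sum1=202, sum2=38
Checksum = sum2·256 + sum1 = 38·256 + 202 = 9930 = 0x26CA.

26CA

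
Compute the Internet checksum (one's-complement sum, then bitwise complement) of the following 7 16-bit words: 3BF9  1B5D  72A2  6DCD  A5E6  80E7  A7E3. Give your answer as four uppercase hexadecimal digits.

One's-complement addition (fold any carry out of bit 15 back into bit 0):
  0x3BF9 + 0x1B5D = 0x05756
  0x5756 + 0x72A2 = 0x0C9F8
  0xC9F8 + 0x6DCD = 0x137C5 → wrap carry → 0x37C6
  0x37C6 + 0xA5E6 = 0x0DDAC
  0xDDAC + 0x80E7 = 0x15E93 → wrap carry → 0x5E94
  0x5E94 + 0xA7E3 = 0x10677 → wrap carry → 0x0678
One's-complement sum = 0x0678.
Checksum = ~0x0678 & 0xFFFF = 0xF987.

F987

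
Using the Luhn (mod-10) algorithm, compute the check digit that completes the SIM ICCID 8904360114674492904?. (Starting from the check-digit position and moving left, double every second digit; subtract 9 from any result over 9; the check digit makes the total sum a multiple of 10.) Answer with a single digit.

Partial digits right→left: 4 0 9 2 9 4 4 7 6 4 1 1 0 6 3 4 0 9 8
Double every second digit counting from the check-digit position (so the 1st, 3rd, 5th, ... of the partial from the right).
  doubled (with −9 where >9): 8 9 9 8 3 2 0 6 0 7 → sum 52
  kept as-is: 0 2 4 7 4 1 6 4 9 → sum 37
Total = 52 + 37 = 89.
Check digit = (10 − (89 mod 10)) mod 10 = 1.

1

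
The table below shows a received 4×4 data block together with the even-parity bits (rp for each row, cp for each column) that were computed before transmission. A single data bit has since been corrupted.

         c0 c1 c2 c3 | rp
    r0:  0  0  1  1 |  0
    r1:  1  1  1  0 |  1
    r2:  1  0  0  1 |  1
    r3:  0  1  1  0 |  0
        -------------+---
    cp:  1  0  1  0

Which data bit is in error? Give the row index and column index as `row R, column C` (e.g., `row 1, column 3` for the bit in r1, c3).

Recompute each row's even parity and compare to rp:
  r0: data parity 0, sent rp 0 → ok
  r1: data parity 1, sent rp 1 → ok
  r2: data parity 0, sent rp 1 → mismatch
  r3: data parity 0, sent rp 0 → ok
Recompute each column's even parity and compare to cp:
  c0: data parity 0, sent cp 1 → mismatch
  c1: data parity 0, sent cp 0 → ok
  c2: data parity 1, sent cp 1 → ok
  c3: data parity 0, sent cp 0 → ok
Exactly one row (r2) and one column (c0) fail → the flipped bit is at their intersection.

row 2, column 0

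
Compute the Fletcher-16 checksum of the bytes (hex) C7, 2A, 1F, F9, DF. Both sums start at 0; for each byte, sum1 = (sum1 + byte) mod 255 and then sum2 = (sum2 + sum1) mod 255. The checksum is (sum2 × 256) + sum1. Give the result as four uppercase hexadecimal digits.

C0EA

Running sums (mod 255):
  after byte 0 (C7): sum1=199, sum2=199
  after byte 1 (2A): sum1=241, sum2=185
  after byte 2 (1F): sum1=17, sum2=202
  after byte 3 (F9): sum1=11, sum2=213
  after byte 4 (DF): sum1=234, sum2=192
Checksum = sum2·256 + sum1 = 192·256 + 234 = 49386 = 0xC0EA.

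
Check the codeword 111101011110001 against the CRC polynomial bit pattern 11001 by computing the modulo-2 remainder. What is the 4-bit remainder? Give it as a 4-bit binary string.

1010

Modulo-2 division of 111101011110001 by 11001:
  pos 0: 11110 XOR 11001 = 00111
  pos 2: 11110 XOR 11001 = 00111
  pos 4: 11111 XOR 11001 = 00110
  pos 6: 11011 XOR 11001 = 00010
  pos 9: 10000 XOR 11001 = 01001
  pos 10: 10011 XOR 11001 = 01010
Remainder = 1010 (nonzero — an error is detected).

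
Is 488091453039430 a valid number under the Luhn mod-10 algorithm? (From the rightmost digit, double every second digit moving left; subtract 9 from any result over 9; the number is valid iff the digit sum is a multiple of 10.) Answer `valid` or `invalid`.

From the right, keep odd positions and double even positions (subtract 9 from any doubled value over 9):
  doubled (positions 2,4,...): 6 9 0 1 2 0 7 → sum 25
  kept (positions 1,3,...): 0 4 3 3 4 9 8 4 → sum 35
Total = 60.
60 mod 10 = 0, so the number is valid.

valid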